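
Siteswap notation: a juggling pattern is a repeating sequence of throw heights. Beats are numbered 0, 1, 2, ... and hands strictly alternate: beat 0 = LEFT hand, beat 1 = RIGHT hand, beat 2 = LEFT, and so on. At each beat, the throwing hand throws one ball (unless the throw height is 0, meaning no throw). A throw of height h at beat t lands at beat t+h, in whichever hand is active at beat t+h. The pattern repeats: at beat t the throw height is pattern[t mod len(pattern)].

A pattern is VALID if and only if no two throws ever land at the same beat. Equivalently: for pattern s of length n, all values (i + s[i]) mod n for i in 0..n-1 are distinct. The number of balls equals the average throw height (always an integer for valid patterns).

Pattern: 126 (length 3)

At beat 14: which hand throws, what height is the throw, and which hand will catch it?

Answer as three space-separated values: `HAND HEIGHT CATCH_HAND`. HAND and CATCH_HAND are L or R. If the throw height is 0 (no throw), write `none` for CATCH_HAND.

Answer: L 6 L

Derivation:
Beat 14: 14 mod 2 = 0, so hand = L
Throw height = pattern[14 mod 3] = pattern[2] = 6
Lands at beat 14+6=20, 20 mod 2 = 0, so catch hand = L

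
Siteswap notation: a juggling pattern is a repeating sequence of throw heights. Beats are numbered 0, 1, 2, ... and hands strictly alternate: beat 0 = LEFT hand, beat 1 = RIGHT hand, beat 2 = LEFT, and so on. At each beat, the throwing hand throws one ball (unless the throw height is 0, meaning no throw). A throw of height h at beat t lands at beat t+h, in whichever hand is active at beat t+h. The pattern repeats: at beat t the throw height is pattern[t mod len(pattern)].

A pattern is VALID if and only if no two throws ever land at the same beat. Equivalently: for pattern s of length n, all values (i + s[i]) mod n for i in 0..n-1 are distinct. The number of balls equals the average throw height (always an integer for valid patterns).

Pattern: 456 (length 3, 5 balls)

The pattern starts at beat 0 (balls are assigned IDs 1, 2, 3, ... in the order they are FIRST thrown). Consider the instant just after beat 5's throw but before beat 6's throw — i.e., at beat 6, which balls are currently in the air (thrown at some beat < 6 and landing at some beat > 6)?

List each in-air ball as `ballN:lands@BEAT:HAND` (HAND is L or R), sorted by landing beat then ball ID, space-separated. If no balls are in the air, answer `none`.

Beat 0 (L): throw ball1 h=4 -> lands@4:L; in-air after throw: [b1@4:L]
Beat 1 (R): throw ball2 h=5 -> lands@6:L; in-air after throw: [b1@4:L b2@6:L]
Beat 2 (L): throw ball3 h=6 -> lands@8:L; in-air after throw: [b1@4:L b2@6:L b3@8:L]
Beat 3 (R): throw ball4 h=4 -> lands@7:R; in-air after throw: [b1@4:L b2@6:L b4@7:R b3@8:L]
Beat 4 (L): throw ball1 h=5 -> lands@9:R; in-air after throw: [b2@6:L b4@7:R b3@8:L b1@9:R]
Beat 5 (R): throw ball5 h=6 -> lands@11:R; in-air after throw: [b2@6:L b4@7:R b3@8:L b1@9:R b5@11:R]
Beat 6 (L): throw ball2 h=4 -> lands@10:L; in-air after throw: [b4@7:R b3@8:L b1@9:R b2@10:L b5@11:R]

Answer: ball4:lands@7:R ball3:lands@8:L ball1:lands@9:R ball5:lands@11:R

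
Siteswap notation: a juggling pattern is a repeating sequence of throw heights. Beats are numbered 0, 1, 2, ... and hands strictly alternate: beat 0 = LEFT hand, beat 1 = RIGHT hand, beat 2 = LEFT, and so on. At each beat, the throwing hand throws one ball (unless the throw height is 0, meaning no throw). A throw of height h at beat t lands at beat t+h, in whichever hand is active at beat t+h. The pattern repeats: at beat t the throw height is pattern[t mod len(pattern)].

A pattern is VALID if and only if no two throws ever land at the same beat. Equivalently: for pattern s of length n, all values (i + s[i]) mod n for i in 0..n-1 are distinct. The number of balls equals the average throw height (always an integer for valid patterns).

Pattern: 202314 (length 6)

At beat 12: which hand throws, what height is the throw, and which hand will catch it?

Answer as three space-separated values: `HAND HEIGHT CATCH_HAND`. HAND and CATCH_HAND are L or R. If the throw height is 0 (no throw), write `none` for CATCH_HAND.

Answer: L 2 L

Derivation:
Beat 12: 12 mod 2 = 0, so hand = L
Throw height = pattern[12 mod 6] = pattern[0] = 2
Lands at beat 12+2=14, 14 mod 2 = 0, so catch hand = L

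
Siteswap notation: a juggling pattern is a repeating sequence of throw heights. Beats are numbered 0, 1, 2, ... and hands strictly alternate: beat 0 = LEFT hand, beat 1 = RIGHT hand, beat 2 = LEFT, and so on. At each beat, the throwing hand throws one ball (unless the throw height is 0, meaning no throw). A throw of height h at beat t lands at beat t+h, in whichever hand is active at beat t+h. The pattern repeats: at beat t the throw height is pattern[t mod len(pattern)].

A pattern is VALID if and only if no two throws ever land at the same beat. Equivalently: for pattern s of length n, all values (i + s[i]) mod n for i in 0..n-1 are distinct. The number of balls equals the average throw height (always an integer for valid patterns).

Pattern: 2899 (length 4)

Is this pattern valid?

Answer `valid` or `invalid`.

i=0: (i + s[i]) mod n = (0 + 2) mod 4 = 2
i=1: (i + s[i]) mod n = (1 + 8) mod 4 = 1
i=2: (i + s[i]) mod n = (2 + 9) mod 4 = 3
i=3: (i + s[i]) mod n = (3 + 9) mod 4 = 0
Residues: [2, 1, 3, 0], distinct: True

Answer: valid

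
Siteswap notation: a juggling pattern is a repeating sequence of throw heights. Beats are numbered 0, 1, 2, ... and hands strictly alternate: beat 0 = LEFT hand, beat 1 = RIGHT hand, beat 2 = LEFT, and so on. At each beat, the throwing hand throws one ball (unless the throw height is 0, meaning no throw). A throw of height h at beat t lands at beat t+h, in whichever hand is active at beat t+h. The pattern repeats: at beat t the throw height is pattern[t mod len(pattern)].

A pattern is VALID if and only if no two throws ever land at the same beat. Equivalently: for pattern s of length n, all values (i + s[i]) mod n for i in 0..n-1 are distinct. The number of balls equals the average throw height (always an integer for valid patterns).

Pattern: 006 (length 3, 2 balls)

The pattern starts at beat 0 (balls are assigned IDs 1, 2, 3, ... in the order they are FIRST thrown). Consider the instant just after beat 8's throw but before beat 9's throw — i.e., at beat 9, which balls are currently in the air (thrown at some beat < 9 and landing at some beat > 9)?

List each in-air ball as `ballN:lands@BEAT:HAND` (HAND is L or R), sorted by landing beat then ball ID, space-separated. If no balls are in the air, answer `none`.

Beat 2 (L): throw ball1 h=6 -> lands@8:L; in-air after throw: [b1@8:L]
Beat 5 (R): throw ball2 h=6 -> lands@11:R; in-air after throw: [b1@8:L b2@11:R]
Beat 8 (L): throw ball1 h=6 -> lands@14:L; in-air after throw: [b2@11:R b1@14:L]

Answer: ball2:lands@11:R ball1:lands@14:L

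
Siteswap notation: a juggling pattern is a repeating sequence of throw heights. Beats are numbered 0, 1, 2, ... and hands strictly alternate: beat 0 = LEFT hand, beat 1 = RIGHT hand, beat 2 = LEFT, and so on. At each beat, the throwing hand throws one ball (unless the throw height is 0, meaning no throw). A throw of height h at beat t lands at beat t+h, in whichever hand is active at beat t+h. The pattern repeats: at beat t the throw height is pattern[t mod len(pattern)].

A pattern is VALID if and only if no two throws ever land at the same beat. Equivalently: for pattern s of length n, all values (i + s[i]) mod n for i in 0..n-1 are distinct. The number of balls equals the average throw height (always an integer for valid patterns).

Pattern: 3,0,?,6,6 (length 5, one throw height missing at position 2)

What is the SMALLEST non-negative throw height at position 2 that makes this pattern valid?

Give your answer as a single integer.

i=0: (0 + 3) mod 5 = 3
i=1: (1 + 0) mod 5 = 1
i=2: s[i]=? (unknown)
i=3: (3 + 6) mod 5 = 4
i=4: (4 + 6) mod 5 = 0
Known residues: [0, 1, 3, 4]; need a permutation of 0..4, so missing residue r = 2
Need (2 + s) mod 5 = 2; smallest s = (2 - 2) mod 5 = 0

Answer: 0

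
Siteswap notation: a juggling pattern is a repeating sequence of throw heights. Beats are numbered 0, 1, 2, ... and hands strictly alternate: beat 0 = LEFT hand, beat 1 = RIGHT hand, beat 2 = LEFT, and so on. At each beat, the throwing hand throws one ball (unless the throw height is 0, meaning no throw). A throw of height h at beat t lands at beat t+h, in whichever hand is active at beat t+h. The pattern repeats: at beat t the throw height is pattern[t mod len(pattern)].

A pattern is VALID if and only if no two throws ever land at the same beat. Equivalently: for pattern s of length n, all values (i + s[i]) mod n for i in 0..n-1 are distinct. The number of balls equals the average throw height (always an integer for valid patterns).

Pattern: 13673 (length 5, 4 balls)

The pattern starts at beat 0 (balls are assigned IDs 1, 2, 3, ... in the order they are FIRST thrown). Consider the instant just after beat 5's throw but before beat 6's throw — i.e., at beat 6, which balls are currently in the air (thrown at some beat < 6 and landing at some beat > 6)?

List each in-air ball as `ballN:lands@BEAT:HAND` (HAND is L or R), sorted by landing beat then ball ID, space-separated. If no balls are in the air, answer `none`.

Beat 0 (L): throw ball1 h=1 -> lands@1:R; in-air after throw: [b1@1:R]
Beat 1 (R): throw ball1 h=3 -> lands@4:L; in-air after throw: [b1@4:L]
Beat 2 (L): throw ball2 h=6 -> lands@8:L; in-air after throw: [b1@4:L b2@8:L]
Beat 3 (R): throw ball3 h=7 -> lands@10:L; in-air after throw: [b1@4:L b2@8:L b3@10:L]
Beat 4 (L): throw ball1 h=3 -> lands@7:R; in-air after throw: [b1@7:R b2@8:L b3@10:L]
Beat 5 (R): throw ball4 h=1 -> lands@6:L; in-air after throw: [b4@6:L b1@7:R b2@8:L b3@10:L]
Beat 6 (L): throw ball4 h=3 -> lands@9:R; in-air after throw: [b1@7:R b2@8:L b4@9:R b3@10:L]

Answer: ball1:lands@7:R ball2:lands@8:L ball3:lands@10:L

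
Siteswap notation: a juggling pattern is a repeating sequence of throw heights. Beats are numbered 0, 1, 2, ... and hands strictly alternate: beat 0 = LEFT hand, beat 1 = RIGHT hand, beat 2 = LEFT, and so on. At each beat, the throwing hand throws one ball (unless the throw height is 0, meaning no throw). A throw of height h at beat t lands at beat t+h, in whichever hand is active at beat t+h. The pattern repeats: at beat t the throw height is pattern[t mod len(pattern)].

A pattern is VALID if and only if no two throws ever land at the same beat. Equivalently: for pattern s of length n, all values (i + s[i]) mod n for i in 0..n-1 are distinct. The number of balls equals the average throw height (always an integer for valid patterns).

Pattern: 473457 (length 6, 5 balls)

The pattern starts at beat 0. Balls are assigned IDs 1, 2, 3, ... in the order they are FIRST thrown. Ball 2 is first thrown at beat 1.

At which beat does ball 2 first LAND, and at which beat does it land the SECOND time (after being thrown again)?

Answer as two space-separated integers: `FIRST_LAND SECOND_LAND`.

Answer: 8 11

Derivation:
Beat 0 (L): throw ball1 h=4 -> lands@4:L; in-air after throw: [b1@4:L]
Beat 1 (R): throw ball2 h=7 -> lands@8:L; in-air after throw: [b1@4:L b2@8:L]
Beat 2 (L): throw ball3 h=3 -> lands@5:R; in-air after throw: [b1@4:L b3@5:R b2@8:L]
Beat 3 (R): throw ball4 h=4 -> lands@7:R; in-air after throw: [b1@4:L b3@5:R b4@7:R b2@8:L]
Beat 4 (L): throw ball1 h=5 -> lands@9:R; in-air after throw: [b3@5:R b4@7:R b2@8:L b1@9:R]
Beat 5 (R): throw ball3 h=7 -> lands@12:L; in-air after throw: [b4@7:R b2@8:L b1@9:R b3@12:L]
Beat 6 (L): throw ball5 h=4 -> lands@10:L; in-air after throw: [b4@7:R b2@8:L b1@9:R b5@10:L b3@12:L]
Beat 7 (R): throw ball4 h=7 -> lands@14:L; in-air after throw: [b2@8:L b1@9:R b5@10:L b3@12:L b4@14:L]
Beat 8 (L): throw ball2 h=3 -> lands@11:R; in-air after throw: [b1@9:R b5@10:L b2@11:R b3@12:L b4@14:L]
Beat 9 (R): throw ball1 h=4 -> lands@13:R; in-air after throw: [b5@10:L b2@11:R b3@12:L b1@13:R b4@14:L]
Beat 10 (L): throw ball5 h=5 -> lands@15:R; in-air after throw: [b2@11:R b3@12:L b1@13:R b4@14:L b5@15:R]
Beat 11 (R): throw ball2 h=7 -> lands@18:L; in-air after throw: [b3@12:L b1@13:R b4@14:L b5@15:R b2@18:L]
Ball 2: thrown@1 h=7 -> first land @8; rethrown@8 h=3 -> second land @11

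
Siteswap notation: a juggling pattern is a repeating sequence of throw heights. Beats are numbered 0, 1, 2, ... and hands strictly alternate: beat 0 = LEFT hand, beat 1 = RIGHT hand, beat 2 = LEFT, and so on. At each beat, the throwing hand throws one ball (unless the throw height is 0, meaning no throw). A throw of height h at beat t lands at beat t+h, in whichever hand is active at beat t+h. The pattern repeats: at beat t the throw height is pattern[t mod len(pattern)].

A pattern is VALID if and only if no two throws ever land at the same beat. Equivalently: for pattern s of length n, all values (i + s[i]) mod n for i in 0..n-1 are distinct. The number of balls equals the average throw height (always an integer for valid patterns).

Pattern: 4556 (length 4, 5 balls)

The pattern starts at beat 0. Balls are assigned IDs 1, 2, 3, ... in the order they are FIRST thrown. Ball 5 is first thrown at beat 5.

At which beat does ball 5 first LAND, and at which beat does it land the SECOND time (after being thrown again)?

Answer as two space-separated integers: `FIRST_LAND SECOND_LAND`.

Beat 0 (L): throw ball1 h=4 -> lands@4:L; in-air after throw: [b1@4:L]
Beat 1 (R): throw ball2 h=5 -> lands@6:L; in-air after throw: [b1@4:L b2@6:L]
Beat 2 (L): throw ball3 h=5 -> lands@7:R; in-air after throw: [b1@4:L b2@6:L b3@7:R]
Beat 3 (R): throw ball4 h=6 -> lands@9:R; in-air after throw: [b1@4:L b2@6:L b3@7:R b4@9:R]
Beat 4 (L): throw ball1 h=4 -> lands@8:L; in-air after throw: [b2@6:L b3@7:R b1@8:L b4@9:R]
Beat 5 (R): throw ball5 h=5 -> lands@10:L; in-air after throw: [b2@6:L b3@7:R b1@8:L b4@9:R b5@10:L]
Beat 6 (L): throw ball2 h=5 -> lands@11:R; in-air after throw: [b3@7:R b1@8:L b4@9:R b5@10:L b2@11:R]
Beat 7 (R): throw ball3 h=6 -> lands@13:R; in-air after throw: [b1@8:L b4@9:R b5@10:L b2@11:R b3@13:R]
Beat 8 (L): throw ball1 h=4 -> lands@12:L; in-air after throw: [b4@9:R b5@10:L b2@11:R b1@12:L b3@13:R]
Beat 9 (R): throw ball4 h=5 -> lands@14:L; in-air after throw: [b5@10:L b2@11:R b1@12:L b3@13:R b4@14:L]
Beat 10 (L): throw ball5 h=5 -> lands@15:R; in-air after throw: [b2@11:R b1@12:L b3@13:R b4@14:L b5@15:R]
Beat 11 (R): throw ball2 h=6 -> lands@17:R; in-air after throw: [b1@12:L b3@13:R b4@14:L b5@15:R b2@17:R]
Ball 5: thrown@5 h=5 -> first land @10; rethrown@10 h=5 -> second land @15

Answer: 10 15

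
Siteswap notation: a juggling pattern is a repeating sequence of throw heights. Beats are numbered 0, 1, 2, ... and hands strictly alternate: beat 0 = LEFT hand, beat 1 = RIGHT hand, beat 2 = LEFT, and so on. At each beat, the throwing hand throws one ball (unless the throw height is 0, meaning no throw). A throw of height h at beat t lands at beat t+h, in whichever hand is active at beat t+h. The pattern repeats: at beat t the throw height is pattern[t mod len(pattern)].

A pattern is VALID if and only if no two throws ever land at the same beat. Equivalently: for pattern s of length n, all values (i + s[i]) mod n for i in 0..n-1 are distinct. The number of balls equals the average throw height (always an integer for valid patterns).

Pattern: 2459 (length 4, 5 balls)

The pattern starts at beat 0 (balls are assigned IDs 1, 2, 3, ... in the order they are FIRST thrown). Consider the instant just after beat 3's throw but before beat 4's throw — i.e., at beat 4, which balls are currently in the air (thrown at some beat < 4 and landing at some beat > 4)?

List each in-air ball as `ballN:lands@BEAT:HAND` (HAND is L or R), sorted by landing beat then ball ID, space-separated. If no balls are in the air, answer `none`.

Answer: ball2:lands@5:R ball1:lands@7:R ball3:lands@12:L

Derivation:
Beat 0 (L): throw ball1 h=2 -> lands@2:L; in-air after throw: [b1@2:L]
Beat 1 (R): throw ball2 h=4 -> lands@5:R; in-air after throw: [b1@2:L b2@5:R]
Beat 2 (L): throw ball1 h=5 -> lands@7:R; in-air after throw: [b2@5:R b1@7:R]
Beat 3 (R): throw ball3 h=9 -> lands@12:L; in-air after throw: [b2@5:R b1@7:R b3@12:L]
Beat 4 (L): throw ball4 h=2 -> lands@6:L; in-air after throw: [b2@5:R b4@6:L b1@7:R b3@12:L]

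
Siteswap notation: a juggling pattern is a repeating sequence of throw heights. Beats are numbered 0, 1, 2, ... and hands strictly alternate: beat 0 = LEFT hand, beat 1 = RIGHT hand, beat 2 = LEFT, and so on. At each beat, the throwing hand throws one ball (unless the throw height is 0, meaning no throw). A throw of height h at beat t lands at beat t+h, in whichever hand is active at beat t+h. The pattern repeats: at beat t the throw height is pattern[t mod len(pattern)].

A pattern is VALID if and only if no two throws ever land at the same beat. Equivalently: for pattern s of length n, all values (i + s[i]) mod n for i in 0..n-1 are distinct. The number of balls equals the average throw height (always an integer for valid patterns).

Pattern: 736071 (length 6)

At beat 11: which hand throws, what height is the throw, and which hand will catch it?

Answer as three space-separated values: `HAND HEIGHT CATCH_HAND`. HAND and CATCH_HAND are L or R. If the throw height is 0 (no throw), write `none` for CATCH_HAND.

Answer: R 1 L

Derivation:
Beat 11: 11 mod 2 = 1, so hand = R
Throw height = pattern[11 mod 6] = pattern[5] = 1
Lands at beat 11+1=12, 12 mod 2 = 0, so catch hand = L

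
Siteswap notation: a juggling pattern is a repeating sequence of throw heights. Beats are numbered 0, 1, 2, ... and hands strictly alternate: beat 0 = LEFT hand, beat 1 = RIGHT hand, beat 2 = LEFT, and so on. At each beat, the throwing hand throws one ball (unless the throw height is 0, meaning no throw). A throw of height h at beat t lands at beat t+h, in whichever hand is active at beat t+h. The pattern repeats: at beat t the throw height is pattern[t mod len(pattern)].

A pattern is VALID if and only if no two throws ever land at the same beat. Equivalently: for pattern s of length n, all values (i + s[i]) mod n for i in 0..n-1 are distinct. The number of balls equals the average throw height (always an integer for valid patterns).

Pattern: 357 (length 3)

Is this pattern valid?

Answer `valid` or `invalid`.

i=0: (i + s[i]) mod n = (0 + 3) mod 3 = 0
i=1: (i + s[i]) mod n = (1 + 5) mod 3 = 0
i=2: (i + s[i]) mod n = (2 + 7) mod 3 = 0
Residues: [0, 0, 0], distinct: False

Answer: invalid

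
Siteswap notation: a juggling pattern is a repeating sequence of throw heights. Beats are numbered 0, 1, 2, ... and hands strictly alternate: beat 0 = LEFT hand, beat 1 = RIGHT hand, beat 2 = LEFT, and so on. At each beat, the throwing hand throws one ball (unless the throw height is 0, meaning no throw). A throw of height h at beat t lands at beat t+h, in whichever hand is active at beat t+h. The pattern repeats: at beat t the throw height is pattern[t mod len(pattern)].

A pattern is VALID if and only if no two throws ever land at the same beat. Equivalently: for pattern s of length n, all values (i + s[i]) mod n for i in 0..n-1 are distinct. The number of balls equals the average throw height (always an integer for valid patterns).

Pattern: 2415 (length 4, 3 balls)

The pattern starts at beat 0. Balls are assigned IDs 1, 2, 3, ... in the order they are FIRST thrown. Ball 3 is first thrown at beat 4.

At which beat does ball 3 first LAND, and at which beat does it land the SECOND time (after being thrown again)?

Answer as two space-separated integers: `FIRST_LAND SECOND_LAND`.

Beat 0 (L): throw ball1 h=2 -> lands@2:L; in-air after throw: [b1@2:L]
Beat 1 (R): throw ball2 h=4 -> lands@5:R; in-air after throw: [b1@2:L b2@5:R]
Beat 2 (L): throw ball1 h=1 -> lands@3:R; in-air after throw: [b1@3:R b2@5:R]
Beat 3 (R): throw ball1 h=5 -> lands@8:L; in-air after throw: [b2@5:R b1@8:L]
Beat 4 (L): throw ball3 h=2 -> lands@6:L; in-air after throw: [b2@5:R b3@6:L b1@8:L]
Beat 5 (R): throw ball2 h=4 -> lands@9:R; in-air after throw: [b3@6:L b1@8:L b2@9:R]
Beat 6 (L): throw ball3 h=1 -> lands@7:R; in-air after throw: [b3@7:R b1@8:L b2@9:R]
Beat 7 (R): throw ball3 h=5 -> lands@12:L; in-air after throw: [b1@8:L b2@9:R b3@12:L]
Ball 3: thrown@4 h=2 -> first land @6; rethrown@6 h=1 -> second land @7

Answer: 6 7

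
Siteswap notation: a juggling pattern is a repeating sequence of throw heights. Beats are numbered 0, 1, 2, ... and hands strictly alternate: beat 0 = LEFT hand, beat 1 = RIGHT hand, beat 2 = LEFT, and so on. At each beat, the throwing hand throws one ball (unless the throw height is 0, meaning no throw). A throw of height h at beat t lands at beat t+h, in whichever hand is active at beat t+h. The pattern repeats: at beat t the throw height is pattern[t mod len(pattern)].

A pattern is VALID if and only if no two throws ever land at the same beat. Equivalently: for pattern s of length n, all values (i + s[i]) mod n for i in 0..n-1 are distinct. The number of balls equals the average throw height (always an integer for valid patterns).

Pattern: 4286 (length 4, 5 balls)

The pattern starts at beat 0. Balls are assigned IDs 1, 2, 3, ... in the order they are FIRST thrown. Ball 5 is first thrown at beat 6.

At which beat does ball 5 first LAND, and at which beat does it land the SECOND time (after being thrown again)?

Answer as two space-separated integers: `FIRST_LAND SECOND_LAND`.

Answer: 14 22

Derivation:
Beat 0 (L): throw ball1 h=4 -> lands@4:L; in-air after throw: [b1@4:L]
Beat 1 (R): throw ball2 h=2 -> lands@3:R; in-air after throw: [b2@3:R b1@4:L]
Beat 2 (L): throw ball3 h=8 -> lands@10:L; in-air after throw: [b2@3:R b1@4:L b3@10:L]
Beat 3 (R): throw ball2 h=6 -> lands@9:R; in-air after throw: [b1@4:L b2@9:R b3@10:L]
Beat 4 (L): throw ball1 h=4 -> lands@8:L; in-air after throw: [b1@8:L b2@9:R b3@10:L]
Beat 5 (R): throw ball4 h=2 -> lands@7:R; in-air after throw: [b4@7:R b1@8:L b2@9:R b3@10:L]
Beat 6 (L): throw ball5 h=8 -> lands@14:L; in-air after throw: [b4@7:R b1@8:L b2@9:R b3@10:L b5@14:L]
Beat 7 (R): throw ball4 h=6 -> lands@13:R; in-air after throw: [b1@8:L b2@9:R b3@10:L b4@13:R b5@14:L]
Beat 8 (L): throw ball1 h=4 -> lands@12:L; in-air after throw: [b2@9:R b3@10:L b1@12:L b4@13:R b5@14:L]
Beat 9 (R): throw ball2 h=2 -> lands@11:R; in-air after throw: [b3@10:L b2@11:R b1@12:L b4@13:R b5@14:L]
Beat 10 (L): throw ball3 h=8 -> lands@18:L; in-air after throw: [b2@11:R b1@12:L b4@13:R b5@14:L b3@18:L]
Beat 11 (R): throw ball2 h=6 -> lands@17:R; in-air after throw: [b1@12:L b4@13:R b5@14:L b2@17:R b3@18:L]
Beat 12 (L): throw ball1 h=4 -> lands@16:L; in-air after throw: [b4@13:R b5@14:L b1@16:L b2@17:R b3@18:L]
Beat 13 (R): throw ball4 h=2 -> lands@15:R; in-air after throw: [b5@14:L b4@15:R b1@16:L b2@17:R b3@18:L]
Beat 14 (L): throw ball5 h=8 -> lands@22:L; in-air after throw: [b4@15:R b1@16:L b2@17:R b3@18:L b5@22:L]
Beat 15 (R): throw ball4 h=6 -> lands@21:R; in-air after throw: [b1@16:L b2@17:R b3@18:L b4@21:R b5@22:L]
Beat 16 (L): throw ball1 h=4 -> lands@20:L; in-air after throw: [b2@17:R b3@18:L b1@20:L b4@21:R b5@22:L]
Beat 17 (R): throw ball2 h=2 -> lands@19:R; in-air after throw: [b3@18:L b2@19:R b1@20:L b4@21:R b5@22:L]
Beat 18 (L): throw ball3 h=8 -> lands@26:L; in-air after throw: [b2@19:R b1@20:L b4@21:R b5@22:L b3@26:L]
Beat 19 (R): throw ball2 h=6 -> lands@25:R; in-air after throw: [b1@20:L b4@21:R b5@22:L b2@25:R b3@26:L]
Beat 20 (L): throw ball1 h=4 -> lands@24:L; in-air after throw: [b4@21:R b5@22:L b1@24:L b2@25:R b3@26:L]
Beat 21 (R): throw ball4 h=2 -> lands@23:R; in-air after throw: [b5@22:L b4@23:R b1@24:L b2@25:R b3@26:L]
Ball 5: thrown@6 h=8 -> first land @14; rethrown@14 h=8 -> second land @22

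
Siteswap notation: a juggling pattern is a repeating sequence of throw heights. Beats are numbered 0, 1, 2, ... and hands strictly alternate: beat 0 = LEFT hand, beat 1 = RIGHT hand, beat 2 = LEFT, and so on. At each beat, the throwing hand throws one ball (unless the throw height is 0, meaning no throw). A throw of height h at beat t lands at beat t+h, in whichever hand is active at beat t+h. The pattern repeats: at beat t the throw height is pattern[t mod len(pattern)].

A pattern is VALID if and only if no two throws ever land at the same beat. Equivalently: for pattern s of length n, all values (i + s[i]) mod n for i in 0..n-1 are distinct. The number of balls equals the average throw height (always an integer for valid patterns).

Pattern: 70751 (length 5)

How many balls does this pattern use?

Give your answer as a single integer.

Pattern = [7, 0, 7, 5, 1], length n = 5
  position 0: throw height = 7, running sum = 7
  position 1: throw height = 0, running sum = 7
  position 2: throw height = 7, running sum = 14
  position 3: throw height = 5, running sum = 19
  position 4: throw height = 1, running sum = 20
Total sum = 20; balls = sum / n = 20 / 5 = 4

Answer: 4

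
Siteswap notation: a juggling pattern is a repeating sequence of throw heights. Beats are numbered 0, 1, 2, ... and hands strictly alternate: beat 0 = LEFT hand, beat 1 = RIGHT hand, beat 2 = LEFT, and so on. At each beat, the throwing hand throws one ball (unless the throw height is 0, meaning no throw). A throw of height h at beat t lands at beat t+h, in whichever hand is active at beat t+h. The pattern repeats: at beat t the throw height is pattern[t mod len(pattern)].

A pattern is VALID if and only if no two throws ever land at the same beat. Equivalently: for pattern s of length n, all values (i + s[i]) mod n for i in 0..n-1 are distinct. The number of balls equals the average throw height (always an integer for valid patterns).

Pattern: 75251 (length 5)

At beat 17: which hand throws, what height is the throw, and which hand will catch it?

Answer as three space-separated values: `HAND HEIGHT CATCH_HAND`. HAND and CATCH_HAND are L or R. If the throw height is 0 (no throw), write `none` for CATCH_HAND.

Answer: R 2 R

Derivation:
Beat 17: 17 mod 2 = 1, so hand = R
Throw height = pattern[17 mod 5] = pattern[2] = 2
Lands at beat 17+2=19, 19 mod 2 = 1, so catch hand = R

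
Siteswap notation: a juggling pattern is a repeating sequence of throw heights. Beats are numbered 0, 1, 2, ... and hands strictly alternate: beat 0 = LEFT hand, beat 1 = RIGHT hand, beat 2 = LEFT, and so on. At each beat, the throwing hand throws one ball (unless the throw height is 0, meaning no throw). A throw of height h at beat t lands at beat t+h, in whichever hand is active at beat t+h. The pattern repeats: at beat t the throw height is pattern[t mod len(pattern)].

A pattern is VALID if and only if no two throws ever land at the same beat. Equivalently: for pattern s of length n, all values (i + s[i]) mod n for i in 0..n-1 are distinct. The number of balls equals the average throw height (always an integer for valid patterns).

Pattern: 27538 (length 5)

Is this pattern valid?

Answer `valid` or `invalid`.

i=0: (i + s[i]) mod n = (0 + 2) mod 5 = 2
i=1: (i + s[i]) mod n = (1 + 7) mod 5 = 3
i=2: (i + s[i]) mod n = (2 + 5) mod 5 = 2
i=3: (i + s[i]) mod n = (3 + 3) mod 5 = 1
i=4: (i + s[i]) mod n = (4 + 8) mod 5 = 2
Residues: [2, 3, 2, 1, 2], distinct: False

Answer: invalid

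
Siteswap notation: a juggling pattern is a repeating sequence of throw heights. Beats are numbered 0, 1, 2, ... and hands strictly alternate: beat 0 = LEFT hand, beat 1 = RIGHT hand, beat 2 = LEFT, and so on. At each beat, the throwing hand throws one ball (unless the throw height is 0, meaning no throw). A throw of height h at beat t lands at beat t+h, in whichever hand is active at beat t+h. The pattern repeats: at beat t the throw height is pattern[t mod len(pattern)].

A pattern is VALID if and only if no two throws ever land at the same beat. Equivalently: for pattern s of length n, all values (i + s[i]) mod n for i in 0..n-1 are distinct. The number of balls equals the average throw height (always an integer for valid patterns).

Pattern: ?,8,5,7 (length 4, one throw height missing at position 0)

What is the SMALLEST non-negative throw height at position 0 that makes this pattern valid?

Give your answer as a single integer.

Answer: 0

Derivation:
i=0: s[i]=? (unknown)
i=1: (1 + 8) mod 4 = 1
i=2: (2 + 5) mod 4 = 3
i=3: (3 + 7) mod 4 = 2
Known residues: [1, 2, 3]; need a permutation of 0..3, so missing residue r = 0
Need (0 + s) mod 4 = 0; smallest s = (0 - 0) mod 4 = 0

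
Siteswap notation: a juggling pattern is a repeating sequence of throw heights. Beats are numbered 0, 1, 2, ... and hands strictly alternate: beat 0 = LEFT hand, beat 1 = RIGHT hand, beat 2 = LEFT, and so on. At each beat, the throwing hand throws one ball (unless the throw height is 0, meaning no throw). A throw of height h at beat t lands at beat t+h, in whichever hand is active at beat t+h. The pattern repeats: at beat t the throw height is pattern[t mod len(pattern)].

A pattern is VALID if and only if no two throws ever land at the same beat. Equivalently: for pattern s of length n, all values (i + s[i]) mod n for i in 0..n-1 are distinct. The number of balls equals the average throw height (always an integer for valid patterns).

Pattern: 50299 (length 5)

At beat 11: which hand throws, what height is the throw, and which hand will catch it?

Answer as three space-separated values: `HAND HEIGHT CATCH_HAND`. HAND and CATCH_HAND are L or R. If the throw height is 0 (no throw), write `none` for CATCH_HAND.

Answer: R 0 none

Derivation:
Beat 11: 11 mod 2 = 1, so hand = R
Throw height = pattern[11 mod 5] = pattern[1] = 0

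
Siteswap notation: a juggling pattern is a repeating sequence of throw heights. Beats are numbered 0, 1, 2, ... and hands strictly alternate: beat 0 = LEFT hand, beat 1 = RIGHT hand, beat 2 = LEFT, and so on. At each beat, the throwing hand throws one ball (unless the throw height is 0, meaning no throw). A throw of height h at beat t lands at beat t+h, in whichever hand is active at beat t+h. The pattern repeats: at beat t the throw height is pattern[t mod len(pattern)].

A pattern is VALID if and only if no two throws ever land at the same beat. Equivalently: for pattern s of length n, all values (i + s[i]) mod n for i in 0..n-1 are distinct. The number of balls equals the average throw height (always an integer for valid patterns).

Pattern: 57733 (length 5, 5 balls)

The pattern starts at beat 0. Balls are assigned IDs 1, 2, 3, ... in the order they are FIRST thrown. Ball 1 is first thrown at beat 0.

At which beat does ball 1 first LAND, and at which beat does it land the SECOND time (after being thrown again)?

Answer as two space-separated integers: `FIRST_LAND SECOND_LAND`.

Answer: 5 10

Derivation:
Beat 0 (L): throw ball1 h=5 -> lands@5:R; in-air after throw: [b1@5:R]
Beat 1 (R): throw ball2 h=7 -> lands@8:L; in-air after throw: [b1@5:R b2@8:L]
Beat 2 (L): throw ball3 h=7 -> lands@9:R; in-air after throw: [b1@5:R b2@8:L b3@9:R]
Beat 3 (R): throw ball4 h=3 -> lands@6:L; in-air after throw: [b1@5:R b4@6:L b2@8:L b3@9:R]
Beat 4 (L): throw ball5 h=3 -> lands@7:R; in-air after throw: [b1@5:R b4@6:L b5@7:R b2@8:L b3@9:R]
Beat 5 (R): throw ball1 h=5 -> lands@10:L; in-air after throw: [b4@6:L b5@7:R b2@8:L b3@9:R b1@10:L]
Beat 6 (L): throw ball4 h=7 -> lands@13:R; in-air after throw: [b5@7:R b2@8:L b3@9:R b1@10:L b4@13:R]
Beat 7 (R): throw ball5 h=7 -> lands@14:L; in-air after throw: [b2@8:L b3@9:R b1@10:L b4@13:R b5@14:L]
Beat 8 (L): throw ball2 h=3 -> lands@11:R; in-air after throw: [b3@9:R b1@10:L b2@11:R b4@13:R b5@14:L]
Beat 9 (R): throw ball3 h=3 -> lands@12:L; in-air after throw: [b1@10:L b2@11:R b3@12:L b4@13:R b5@14:L]
Beat 10 (L): throw ball1 h=5 -> lands@15:R; in-air after throw: [b2@11:R b3@12:L b4@13:R b5@14:L b1@15:R]
Ball 1: thrown@0 h=5 -> first land @5; rethrown@5 h=5 -> second land @10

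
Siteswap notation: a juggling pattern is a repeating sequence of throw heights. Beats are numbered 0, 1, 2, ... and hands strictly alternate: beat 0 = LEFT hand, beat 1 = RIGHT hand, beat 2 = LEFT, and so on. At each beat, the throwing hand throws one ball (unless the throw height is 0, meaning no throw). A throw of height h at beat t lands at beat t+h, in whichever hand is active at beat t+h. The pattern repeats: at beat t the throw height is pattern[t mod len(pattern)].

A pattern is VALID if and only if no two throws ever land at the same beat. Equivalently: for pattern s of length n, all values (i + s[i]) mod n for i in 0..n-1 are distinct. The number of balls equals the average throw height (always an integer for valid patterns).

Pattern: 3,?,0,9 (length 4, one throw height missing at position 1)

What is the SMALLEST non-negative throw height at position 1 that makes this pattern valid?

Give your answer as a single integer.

i=0: (0 + 3) mod 4 = 3
i=1: s[i]=? (unknown)
i=2: (2 + 0) mod 4 = 2
i=3: (3 + 9) mod 4 = 0
Known residues: [0, 2, 3]; need a permutation of 0..3, so missing residue r = 1
Need (1 + s) mod 4 = 1; smallest s = (1 - 1) mod 4 = 0

Answer: 0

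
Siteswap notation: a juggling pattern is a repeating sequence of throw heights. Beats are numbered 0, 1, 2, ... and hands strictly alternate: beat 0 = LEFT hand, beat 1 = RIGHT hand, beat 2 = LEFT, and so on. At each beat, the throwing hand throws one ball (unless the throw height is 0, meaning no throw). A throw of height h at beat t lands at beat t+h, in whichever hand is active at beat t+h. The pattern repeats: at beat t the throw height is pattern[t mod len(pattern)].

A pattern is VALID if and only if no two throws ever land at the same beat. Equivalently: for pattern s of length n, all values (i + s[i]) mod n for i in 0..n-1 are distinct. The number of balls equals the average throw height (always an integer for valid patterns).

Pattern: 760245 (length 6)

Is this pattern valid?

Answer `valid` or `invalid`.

Answer: invalid

Derivation:
i=0: (i + s[i]) mod n = (0 + 7) mod 6 = 1
i=1: (i + s[i]) mod n = (1 + 6) mod 6 = 1
i=2: (i + s[i]) mod n = (2 + 0) mod 6 = 2
i=3: (i + s[i]) mod n = (3 + 2) mod 6 = 5
i=4: (i + s[i]) mod n = (4 + 4) mod 6 = 2
i=5: (i + s[i]) mod n = (5 + 5) mod 6 = 4
Residues: [1, 1, 2, 5, 2, 4], distinct: False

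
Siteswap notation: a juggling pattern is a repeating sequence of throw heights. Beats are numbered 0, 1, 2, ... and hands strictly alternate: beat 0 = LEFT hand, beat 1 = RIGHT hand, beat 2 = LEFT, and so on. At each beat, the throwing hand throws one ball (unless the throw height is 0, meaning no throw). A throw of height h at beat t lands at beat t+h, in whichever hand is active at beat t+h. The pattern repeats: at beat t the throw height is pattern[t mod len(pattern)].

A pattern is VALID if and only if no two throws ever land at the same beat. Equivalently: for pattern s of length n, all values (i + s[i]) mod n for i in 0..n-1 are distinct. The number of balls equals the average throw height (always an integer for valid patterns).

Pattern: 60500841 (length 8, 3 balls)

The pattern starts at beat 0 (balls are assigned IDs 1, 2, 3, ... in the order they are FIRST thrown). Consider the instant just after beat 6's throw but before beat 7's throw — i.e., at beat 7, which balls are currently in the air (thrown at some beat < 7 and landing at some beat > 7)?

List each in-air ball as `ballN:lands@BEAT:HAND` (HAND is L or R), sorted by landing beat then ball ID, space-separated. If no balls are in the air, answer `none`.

Answer: ball1:lands@10:L ball3:lands@13:R

Derivation:
Beat 0 (L): throw ball1 h=6 -> lands@6:L; in-air after throw: [b1@6:L]
Beat 2 (L): throw ball2 h=5 -> lands@7:R; in-air after throw: [b1@6:L b2@7:R]
Beat 5 (R): throw ball3 h=8 -> lands@13:R; in-air after throw: [b1@6:L b2@7:R b3@13:R]
Beat 6 (L): throw ball1 h=4 -> lands@10:L; in-air after throw: [b2@7:R b1@10:L b3@13:R]
Beat 7 (R): throw ball2 h=1 -> lands@8:L; in-air after throw: [b2@8:L b1@10:L b3@13:R]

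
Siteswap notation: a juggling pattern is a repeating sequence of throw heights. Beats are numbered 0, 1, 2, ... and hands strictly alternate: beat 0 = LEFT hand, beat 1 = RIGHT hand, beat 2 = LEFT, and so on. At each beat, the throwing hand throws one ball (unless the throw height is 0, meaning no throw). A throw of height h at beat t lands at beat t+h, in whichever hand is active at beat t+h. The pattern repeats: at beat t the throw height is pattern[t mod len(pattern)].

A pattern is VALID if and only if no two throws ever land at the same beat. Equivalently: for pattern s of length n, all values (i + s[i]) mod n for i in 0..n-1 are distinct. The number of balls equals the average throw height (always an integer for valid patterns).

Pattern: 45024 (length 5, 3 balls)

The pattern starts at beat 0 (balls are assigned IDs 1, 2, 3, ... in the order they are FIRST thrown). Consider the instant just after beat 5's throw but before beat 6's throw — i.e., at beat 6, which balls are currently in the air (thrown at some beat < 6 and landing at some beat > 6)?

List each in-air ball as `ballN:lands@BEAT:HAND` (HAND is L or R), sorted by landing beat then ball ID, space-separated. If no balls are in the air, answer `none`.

Answer: ball1:lands@8:L ball3:lands@9:R

Derivation:
Beat 0 (L): throw ball1 h=4 -> lands@4:L; in-air after throw: [b1@4:L]
Beat 1 (R): throw ball2 h=5 -> lands@6:L; in-air after throw: [b1@4:L b2@6:L]
Beat 3 (R): throw ball3 h=2 -> lands@5:R; in-air after throw: [b1@4:L b3@5:R b2@6:L]
Beat 4 (L): throw ball1 h=4 -> lands@8:L; in-air after throw: [b3@5:R b2@6:L b1@8:L]
Beat 5 (R): throw ball3 h=4 -> lands@9:R; in-air after throw: [b2@6:L b1@8:L b3@9:R]
Beat 6 (L): throw ball2 h=5 -> lands@11:R; in-air after throw: [b1@8:L b3@9:R b2@11:R]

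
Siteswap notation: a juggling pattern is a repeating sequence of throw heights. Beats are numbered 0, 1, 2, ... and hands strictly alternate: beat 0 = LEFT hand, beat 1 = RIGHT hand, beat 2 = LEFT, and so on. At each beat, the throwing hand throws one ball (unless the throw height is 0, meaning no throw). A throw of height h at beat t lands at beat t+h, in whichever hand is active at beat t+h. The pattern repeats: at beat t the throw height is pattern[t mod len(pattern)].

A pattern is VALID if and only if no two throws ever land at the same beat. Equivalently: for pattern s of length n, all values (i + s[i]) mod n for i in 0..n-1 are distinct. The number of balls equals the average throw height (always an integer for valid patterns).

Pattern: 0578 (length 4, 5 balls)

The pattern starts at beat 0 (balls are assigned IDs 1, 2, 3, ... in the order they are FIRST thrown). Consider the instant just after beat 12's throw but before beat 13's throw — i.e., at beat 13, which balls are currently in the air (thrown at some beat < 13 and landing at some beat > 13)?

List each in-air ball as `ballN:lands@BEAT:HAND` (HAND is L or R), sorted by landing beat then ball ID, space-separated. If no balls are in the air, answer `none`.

Beat 1 (R): throw ball1 h=5 -> lands@6:L; in-air after throw: [b1@6:L]
Beat 2 (L): throw ball2 h=7 -> lands@9:R; in-air after throw: [b1@6:L b2@9:R]
Beat 3 (R): throw ball3 h=8 -> lands@11:R; in-air after throw: [b1@6:L b2@9:R b3@11:R]
Beat 5 (R): throw ball4 h=5 -> lands@10:L; in-air after throw: [b1@6:L b2@9:R b4@10:L b3@11:R]
Beat 6 (L): throw ball1 h=7 -> lands@13:R; in-air after throw: [b2@9:R b4@10:L b3@11:R b1@13:R]
Beat 7 (R): throw ball5 h=8 -> lands@15:R; in-air after throw: [b2@9:R b4@10:L b3@11:R b1@13:R b5@15:R]
Beat 9 (R): throw ball2 h=5 -> lands@14:L; in-air after throw: [b4@10:L b3@11:R b1@13:R b2@14:L b5@15:R]
Beat 10 (L): throw ball4 h=7 -> lands@17:R; in-air after throw: [b3@11:R b1@13:R b2@14:L b5@15:R b4@17:R]
Beat 11 (R): throw ball3 h=8 -> lands@19:R; in-air after throw: [b1@13:R b2@14:L b5@15:R b4@17:R b3@19:R]
Beat 13 (R): throw ball1 h=5 -> lands@18:L; in-air after throw: [b2@14:L b5@15:R b4@17:R b1@18:L b3@19:R]

Answer: ball2:lands@14:L ball5:lands@15:R ball4:lands@17:R ball3:lands@19:R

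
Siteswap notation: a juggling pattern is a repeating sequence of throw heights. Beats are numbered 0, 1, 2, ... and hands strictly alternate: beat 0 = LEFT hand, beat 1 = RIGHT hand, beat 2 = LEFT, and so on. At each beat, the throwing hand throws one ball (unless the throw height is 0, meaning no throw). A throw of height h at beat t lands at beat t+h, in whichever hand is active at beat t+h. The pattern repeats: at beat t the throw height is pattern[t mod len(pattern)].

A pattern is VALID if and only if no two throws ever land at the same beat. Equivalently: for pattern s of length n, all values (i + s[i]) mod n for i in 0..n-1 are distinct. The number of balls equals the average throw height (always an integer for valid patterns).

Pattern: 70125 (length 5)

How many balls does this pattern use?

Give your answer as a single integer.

Pattern = [7, 0, 1, 2, 5], length n = 5
  position 0: throw height = 7, running sum = 7
  position 1: throw height = 0, running sum = 7
  position 2: throw height = 1, running sum = 8
  position 3: throw height = 2, running sum = 10
  position 4: throw height = 5, running sum = 15
Total sum = 15; balls = sum / n = 15 / 5 = 3

Answer: 3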